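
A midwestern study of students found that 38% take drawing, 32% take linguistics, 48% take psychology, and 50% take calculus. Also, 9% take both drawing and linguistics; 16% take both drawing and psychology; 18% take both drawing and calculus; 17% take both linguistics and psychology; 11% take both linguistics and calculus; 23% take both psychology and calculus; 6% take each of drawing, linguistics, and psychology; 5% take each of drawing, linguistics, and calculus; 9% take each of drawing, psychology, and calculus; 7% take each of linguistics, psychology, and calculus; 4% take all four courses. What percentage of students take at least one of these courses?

97%

By inclusion-exclusion,
P(at least one) = 38 + 32 + 48 + 50 − 9 − 16 − 18 − 17 − 11 − 23 + 6 + 5 + 9 + 7 − 4 = 97%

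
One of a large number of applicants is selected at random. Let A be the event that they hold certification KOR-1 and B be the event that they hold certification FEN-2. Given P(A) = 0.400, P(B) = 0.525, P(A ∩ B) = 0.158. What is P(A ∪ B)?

P(A ∪ B) = 0.400 + 0.525 − 0.158 = 0.767

0.767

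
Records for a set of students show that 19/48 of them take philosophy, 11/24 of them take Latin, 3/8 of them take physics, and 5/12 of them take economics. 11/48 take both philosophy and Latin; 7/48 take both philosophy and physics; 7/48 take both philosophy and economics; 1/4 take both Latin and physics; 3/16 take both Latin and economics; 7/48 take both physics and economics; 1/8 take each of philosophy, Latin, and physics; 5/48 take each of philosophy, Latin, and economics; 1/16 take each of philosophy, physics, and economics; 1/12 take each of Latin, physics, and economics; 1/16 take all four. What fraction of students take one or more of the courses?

By inclusion–exclusion:
P(at least one) = 19/48 + 11/24 + 3/8 + 5/12 − 11/48 − 7/48 − 7/48 − 1/4 − 3/16 − 7/48 + 1/8 + 5/48 + 1/16 + 1/12 − 1/16 = 41/48

41/48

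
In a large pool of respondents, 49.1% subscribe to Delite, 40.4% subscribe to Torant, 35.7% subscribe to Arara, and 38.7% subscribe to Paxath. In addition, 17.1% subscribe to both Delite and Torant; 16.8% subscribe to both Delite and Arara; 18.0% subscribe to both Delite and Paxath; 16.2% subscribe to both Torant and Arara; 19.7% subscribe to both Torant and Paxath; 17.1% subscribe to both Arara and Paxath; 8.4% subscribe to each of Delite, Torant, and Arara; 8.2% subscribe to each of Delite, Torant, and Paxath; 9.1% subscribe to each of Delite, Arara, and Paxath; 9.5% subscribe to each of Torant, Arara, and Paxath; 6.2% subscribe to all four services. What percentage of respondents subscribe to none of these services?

12.0%

Apply inclusion-exclusion:
P(at least one) = 49.1 + 40.4 + 35.7 + 38.7 − 17.1 − 16.8 − 18.0 − 16.2 − 19.7 − 17.1 + 8.4 + 8.2 + 9.1 + 9.5 − 6.2 = 88.0%
P(none) = 100% − 88.0% = 12.0%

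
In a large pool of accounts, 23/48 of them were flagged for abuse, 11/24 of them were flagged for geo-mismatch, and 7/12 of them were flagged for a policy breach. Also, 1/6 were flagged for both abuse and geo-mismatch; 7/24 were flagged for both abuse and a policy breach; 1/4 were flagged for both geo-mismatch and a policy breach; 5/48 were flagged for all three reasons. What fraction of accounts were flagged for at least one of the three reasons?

11/12

P(≥1) = 23/48 + 11/24 + 7/12 − 1/6 − 7/24 − 1/4 + 5/48 = 11/12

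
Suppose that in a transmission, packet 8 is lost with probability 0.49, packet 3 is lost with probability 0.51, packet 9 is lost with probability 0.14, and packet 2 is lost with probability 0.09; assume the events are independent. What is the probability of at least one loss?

0.80442826

P(none) = (1 − 0.49) × (1 − 0.51) × (1 − 0.14) × (1 − 0.09) = 0.51 × 0.49 × 0.86 × 0.91 = 0.19557174
P(at least one) = 1 − 0.19557174 = 0.80442826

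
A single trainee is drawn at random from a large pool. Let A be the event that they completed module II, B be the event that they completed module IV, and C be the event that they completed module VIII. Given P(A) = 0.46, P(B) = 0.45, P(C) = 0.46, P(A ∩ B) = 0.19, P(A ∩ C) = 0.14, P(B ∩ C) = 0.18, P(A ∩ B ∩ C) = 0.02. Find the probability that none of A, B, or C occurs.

0.12

P(A ∪ B ∪ C) = 0.46 + 0.45 + 0.46 − 0.19 − 0.14 − 0.18 + 0.02 = 0.88
P(none) = 1 − 0.88 = 0.12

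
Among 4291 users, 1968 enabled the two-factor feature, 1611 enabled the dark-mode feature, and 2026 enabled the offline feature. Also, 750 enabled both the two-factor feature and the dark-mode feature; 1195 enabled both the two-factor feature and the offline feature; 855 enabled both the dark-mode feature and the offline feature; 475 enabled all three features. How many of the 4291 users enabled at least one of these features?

By inclusion–exclusion:
|at least one| = 1968 + 1611 + 2026 − 750 − 1195 − 855 + 475 = 3280

3280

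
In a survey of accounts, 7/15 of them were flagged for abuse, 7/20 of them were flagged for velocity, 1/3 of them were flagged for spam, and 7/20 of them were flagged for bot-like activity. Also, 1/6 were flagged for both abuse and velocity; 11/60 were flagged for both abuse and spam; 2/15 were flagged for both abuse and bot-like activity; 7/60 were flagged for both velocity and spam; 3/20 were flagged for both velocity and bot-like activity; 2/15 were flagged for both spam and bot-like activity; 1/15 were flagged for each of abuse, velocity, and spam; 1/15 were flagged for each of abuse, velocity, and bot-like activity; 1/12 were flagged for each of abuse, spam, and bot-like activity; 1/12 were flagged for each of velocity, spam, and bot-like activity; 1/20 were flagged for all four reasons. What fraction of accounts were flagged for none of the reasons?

P(≥1) = 7/15 + 7/20 + 1/3 + 7/20 − 1/6 − 11/60 − 2/15 − 7/60 − 3/20 − 2/15 + 1/15 + 1/15 + 1/12 + 1/12 − 1/20 = 13/15
P(none) = 1 − 13/15 = 2/15

2/15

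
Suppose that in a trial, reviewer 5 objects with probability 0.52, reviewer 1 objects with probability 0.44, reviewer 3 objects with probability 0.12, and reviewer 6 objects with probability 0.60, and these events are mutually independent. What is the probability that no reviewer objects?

0.0946176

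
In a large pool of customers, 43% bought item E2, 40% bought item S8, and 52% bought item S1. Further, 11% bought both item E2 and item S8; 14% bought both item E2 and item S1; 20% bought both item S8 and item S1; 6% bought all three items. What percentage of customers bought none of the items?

By inclusion-exclusion,
P(union) = 43 + 40 + 52 − 11 − 14 − 20 + 6 = 96%
P(none) = 100% − 96% = 4%

4%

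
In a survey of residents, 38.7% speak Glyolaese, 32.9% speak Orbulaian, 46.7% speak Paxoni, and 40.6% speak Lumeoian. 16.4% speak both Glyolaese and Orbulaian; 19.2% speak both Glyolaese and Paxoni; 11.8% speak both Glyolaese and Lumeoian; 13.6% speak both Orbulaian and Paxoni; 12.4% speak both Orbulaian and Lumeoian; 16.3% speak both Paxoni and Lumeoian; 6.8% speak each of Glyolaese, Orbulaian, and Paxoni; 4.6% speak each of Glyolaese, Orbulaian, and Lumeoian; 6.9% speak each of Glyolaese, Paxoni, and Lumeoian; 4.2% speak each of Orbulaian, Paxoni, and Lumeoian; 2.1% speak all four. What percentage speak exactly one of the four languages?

38.6%

By inclusion–exclusion (exactly-one form):
P(exactly one) = 38.7 + 32.9 + 46.7 + 40.6 − 2·16.4 − 2·19.2 − 2·11.8 − 2·13.6 − 2·12.4 − 2·16.3 + 3·6.8 + 3·4.6 + 3·6.9 + 3·4.2 − 4·2.1 = 38.6%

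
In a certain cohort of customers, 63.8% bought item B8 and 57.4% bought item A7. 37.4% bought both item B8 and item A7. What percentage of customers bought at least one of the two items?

Apply inclusion-exclusion:
P(union) = 63.8 + 57.4 − 37.4 = 83.8%

83.8%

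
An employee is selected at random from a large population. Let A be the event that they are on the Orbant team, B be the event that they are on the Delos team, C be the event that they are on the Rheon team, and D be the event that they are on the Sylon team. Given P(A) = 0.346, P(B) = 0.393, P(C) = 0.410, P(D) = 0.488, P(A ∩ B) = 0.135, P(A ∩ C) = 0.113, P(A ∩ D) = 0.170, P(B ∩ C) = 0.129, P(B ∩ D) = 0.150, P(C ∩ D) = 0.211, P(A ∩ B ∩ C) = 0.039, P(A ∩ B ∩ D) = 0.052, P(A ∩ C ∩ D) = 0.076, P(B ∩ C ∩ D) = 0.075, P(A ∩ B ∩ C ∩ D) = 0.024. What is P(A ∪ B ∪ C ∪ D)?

P(A ∪ B ∪ C ∪ D) = 0.346 + 0.393 + 0.410 + 0.488 − 0.135 − 0.113 − 0.170 − 0.129 − 0.150 − 0.211 + 0.039 + 0.052 + 0.076 + 0.075 − 0.024 = 0.947

0.947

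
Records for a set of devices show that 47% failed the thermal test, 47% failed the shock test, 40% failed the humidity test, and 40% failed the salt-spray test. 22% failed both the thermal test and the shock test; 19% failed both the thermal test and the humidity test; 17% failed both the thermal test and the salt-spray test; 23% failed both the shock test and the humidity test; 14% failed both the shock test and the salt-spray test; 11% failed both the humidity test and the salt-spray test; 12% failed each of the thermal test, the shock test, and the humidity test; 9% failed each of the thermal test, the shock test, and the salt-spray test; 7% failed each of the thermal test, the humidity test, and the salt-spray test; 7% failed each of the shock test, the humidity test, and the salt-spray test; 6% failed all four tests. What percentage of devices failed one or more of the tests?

97%

By inclusion–exclusion:
P(union) = 47 + 47 + 40 + 40 − 22 − 19 − 17 − 23 − 14 − 11 + 12 + 9 + 7 + 7 − 6 = 97%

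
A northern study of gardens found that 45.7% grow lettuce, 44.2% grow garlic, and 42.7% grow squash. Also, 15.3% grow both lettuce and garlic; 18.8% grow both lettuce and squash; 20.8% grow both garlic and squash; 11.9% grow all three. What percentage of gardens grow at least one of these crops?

89.6%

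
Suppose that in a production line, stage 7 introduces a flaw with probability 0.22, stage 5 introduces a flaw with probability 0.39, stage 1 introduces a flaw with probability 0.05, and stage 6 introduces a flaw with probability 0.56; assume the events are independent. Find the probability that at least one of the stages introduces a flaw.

0.8011156

Since the events are independent, P(none) is the product of the individual non-occurrence probabilities.
P(none) = (1 − 0.22) × (1 − 0.39) × (1 − 0.05) × (1 − 0.56) = 0.78 × 0.61 × 0.95 × 0.44 = 0.1988844
P(at least one) = 1 − 0.1988844 = 0.8011156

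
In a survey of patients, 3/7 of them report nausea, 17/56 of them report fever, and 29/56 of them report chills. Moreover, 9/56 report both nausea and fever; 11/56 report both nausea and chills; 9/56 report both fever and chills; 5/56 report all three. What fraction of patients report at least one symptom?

Inclusion–exclusion gives
P(at least one) = 3/7 + 17/56 + 29/56 − 9/56 − 11/56 − 9/56 + 5/56 = 23/28

23/28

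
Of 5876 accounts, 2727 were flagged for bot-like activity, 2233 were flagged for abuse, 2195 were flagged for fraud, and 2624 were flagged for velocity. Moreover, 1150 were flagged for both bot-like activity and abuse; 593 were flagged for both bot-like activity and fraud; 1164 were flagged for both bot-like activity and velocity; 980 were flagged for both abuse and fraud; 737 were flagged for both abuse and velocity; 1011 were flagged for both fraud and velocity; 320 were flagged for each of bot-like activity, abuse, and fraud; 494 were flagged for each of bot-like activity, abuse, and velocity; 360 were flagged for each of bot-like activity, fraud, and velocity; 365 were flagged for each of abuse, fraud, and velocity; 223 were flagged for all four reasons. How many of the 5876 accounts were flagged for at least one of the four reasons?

Using inclusion–exclusion:
N(≥1) = 2727 + 2233 + 2195 + 2624 − 1150 − 593 − 1164 − 980 − 737 − 1011 + 320 + 494 + 360 + 365 − 223 = 5460

5460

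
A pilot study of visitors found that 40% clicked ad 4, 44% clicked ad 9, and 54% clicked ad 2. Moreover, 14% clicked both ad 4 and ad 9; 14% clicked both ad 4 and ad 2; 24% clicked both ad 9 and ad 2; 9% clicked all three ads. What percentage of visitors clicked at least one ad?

P(union) = 40 + 44 + 54 − 14 − 14 − 24 + 9 = 95%

95%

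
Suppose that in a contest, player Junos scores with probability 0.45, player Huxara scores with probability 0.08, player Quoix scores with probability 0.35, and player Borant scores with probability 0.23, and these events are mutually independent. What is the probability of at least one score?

0.746747

P(none) = (1 − 0.45) × (1 − 0.08) × (1 − 0.35) × (1 − 0.23) = 0.55 × 0.92 × 0.65 × 0.77 = 0.253253
P(at least one) = 1 − 0.253253 = 0.746747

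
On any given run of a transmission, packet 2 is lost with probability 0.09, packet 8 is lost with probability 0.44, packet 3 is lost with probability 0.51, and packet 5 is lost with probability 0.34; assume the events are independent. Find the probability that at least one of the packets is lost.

0.83519536

Independence gives P(none) = ∏(1 − pᵢ).
P(none) = (1 − 0.09) × (1 − 0.44) × (1 − 0.51) × (1 − 0.34) = 0.91 × 0.56 × 0.49 × 0.66 = 0.16480464
P(at least one) = 1 − 0.16480464 = 0.83519536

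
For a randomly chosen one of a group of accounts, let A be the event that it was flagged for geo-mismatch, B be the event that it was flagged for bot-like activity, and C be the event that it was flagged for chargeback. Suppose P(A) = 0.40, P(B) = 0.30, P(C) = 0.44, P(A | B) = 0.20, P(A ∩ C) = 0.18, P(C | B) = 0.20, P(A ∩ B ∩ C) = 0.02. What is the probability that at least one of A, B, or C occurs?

0.86

P(A ∩ B) = P(B)·P(A|B) = 0.30 × 0.20 = 0.06
P(B ∩ C) = P(B)·P(C|B) = 0.30 × 0.20 = 0.06
By inclusion–exclusion:
P(A ∪ B ∪ C) = 0.40 + 0.30 + 0.44 − 0.06 − 0.18 − 0.06 + 0.02 = 0.86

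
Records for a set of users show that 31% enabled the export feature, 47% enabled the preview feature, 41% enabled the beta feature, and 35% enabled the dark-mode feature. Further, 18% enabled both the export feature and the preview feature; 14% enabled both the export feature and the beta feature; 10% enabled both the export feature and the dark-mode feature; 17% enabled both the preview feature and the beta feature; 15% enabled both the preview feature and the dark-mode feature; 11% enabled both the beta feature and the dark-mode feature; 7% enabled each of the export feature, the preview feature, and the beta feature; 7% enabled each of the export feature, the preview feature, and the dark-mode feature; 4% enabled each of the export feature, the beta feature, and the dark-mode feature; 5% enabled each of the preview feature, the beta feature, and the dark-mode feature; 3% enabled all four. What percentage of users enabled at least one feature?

89%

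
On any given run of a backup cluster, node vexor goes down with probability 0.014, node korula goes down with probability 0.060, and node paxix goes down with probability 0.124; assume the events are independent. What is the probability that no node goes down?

P(none) = (1 − 0.014) × (1 − 0.060) × (1 − 0.124) = 0.986 × 0.940 × 0.876 = 0.81191184

0.81191184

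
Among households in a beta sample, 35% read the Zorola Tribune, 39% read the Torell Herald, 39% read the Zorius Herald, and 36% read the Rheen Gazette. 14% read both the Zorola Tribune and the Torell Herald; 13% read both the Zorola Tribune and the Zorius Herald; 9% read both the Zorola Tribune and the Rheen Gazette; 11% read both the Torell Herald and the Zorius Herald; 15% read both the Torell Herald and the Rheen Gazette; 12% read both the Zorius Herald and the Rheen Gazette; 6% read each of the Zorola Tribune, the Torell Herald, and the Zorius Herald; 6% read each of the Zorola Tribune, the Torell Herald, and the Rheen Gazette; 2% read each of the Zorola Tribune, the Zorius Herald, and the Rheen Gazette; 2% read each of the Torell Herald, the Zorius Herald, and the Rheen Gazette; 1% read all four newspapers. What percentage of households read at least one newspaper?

P(at least one) = 35 + 39 + 39 + 36 − 14 − 13 − 9 − 11 − 15 − 12 + 6 + 6 + 2 + 2 − 1 = 90%

90%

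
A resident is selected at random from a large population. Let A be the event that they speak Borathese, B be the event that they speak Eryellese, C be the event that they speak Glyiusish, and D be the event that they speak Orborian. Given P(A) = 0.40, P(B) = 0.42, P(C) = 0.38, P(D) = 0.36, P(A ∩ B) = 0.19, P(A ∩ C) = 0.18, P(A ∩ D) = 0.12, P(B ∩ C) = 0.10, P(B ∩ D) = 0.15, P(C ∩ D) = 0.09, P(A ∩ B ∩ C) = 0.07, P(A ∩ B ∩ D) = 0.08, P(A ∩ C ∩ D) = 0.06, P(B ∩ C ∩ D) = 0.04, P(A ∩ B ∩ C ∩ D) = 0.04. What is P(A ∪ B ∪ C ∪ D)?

0.94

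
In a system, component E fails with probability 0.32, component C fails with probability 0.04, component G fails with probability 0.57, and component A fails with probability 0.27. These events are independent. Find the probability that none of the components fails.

0.20491392

P(none) = (1 − 0.32) × (1 − 0.04) × (1 − 0.57) × (1 − 0.27) = 0.68 × 0.96 × 0.43 × 0.73 = 0.20491392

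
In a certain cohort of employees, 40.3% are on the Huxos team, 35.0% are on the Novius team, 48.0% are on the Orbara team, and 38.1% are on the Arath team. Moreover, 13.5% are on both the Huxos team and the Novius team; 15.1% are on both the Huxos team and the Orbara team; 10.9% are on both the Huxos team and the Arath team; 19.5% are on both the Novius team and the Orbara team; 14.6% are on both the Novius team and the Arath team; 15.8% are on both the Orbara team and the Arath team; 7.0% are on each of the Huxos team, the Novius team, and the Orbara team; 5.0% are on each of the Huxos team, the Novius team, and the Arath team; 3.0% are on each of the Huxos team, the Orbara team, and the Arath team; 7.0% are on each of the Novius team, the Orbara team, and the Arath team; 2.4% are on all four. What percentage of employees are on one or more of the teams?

By inclusion-exclusion,
P(at least one) = 40.3 + 35.0 + 48.0 + 38.1 − 13.5 − 15.1 − 10.9 − 19.5 − 14.6 − 15.8 + 7.0 + 5.0 + 3.0 + 7.0 − 2.4 = 91.6%

91.6%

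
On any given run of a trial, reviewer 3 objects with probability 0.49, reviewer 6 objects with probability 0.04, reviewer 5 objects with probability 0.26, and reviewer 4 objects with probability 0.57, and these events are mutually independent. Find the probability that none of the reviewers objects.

P(none) = (1 − 0.49) × (1 − 0.04) × (1 − 0.26) × (1 − 0.57) = 0.51 × 0.96 × 0.74 × 0.43 = 0.15579072

0.15579072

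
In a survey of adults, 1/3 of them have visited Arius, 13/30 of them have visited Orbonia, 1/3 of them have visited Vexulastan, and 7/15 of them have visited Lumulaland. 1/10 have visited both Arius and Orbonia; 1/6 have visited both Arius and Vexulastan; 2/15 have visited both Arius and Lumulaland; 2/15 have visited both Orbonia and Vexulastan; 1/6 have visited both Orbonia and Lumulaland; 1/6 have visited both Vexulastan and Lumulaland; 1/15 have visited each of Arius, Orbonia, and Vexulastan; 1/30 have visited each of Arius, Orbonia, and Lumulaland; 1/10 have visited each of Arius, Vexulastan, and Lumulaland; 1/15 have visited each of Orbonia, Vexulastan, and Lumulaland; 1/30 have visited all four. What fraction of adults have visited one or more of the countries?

P(≥1) = 1/3 + 13/30 + 1/3 + 7/15 − 1/10 − 1/6 − 2/15 − 2/15 − 1/6 − 1/6 + 1/15 + 1/30 + 1/10 + 1/15 − 1/30 = 14/15

14/15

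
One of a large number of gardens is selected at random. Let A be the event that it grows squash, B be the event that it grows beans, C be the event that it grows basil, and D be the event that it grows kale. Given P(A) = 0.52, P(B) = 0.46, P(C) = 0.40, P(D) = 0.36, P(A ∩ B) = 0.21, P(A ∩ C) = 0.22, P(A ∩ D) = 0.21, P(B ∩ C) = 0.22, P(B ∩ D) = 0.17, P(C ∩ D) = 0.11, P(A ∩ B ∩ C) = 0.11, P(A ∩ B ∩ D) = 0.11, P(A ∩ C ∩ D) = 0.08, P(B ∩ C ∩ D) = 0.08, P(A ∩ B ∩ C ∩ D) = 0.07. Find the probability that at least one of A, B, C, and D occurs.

By inclusion-exclusion,
P(A ∪ B ∪ C ∪ D) = 0.52 + 0.46 + 0.40 + 0.36 − 0.21 − 0.22 − 0.21 − 0.22 − 0.17 − 0.11 + 0.11 + 0.11 + 0.08 + 0.08 − 0.07 = 0.91

0.91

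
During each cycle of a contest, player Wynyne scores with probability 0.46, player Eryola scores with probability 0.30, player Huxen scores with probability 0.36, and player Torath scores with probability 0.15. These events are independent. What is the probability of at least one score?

0.794368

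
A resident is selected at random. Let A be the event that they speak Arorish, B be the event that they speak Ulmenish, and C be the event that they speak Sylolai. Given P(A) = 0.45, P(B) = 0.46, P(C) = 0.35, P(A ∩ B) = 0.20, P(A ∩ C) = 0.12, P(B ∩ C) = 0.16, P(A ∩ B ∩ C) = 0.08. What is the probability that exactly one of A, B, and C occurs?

P(exactly one) = 0.45 + 0.46 + 0.35 − 2·0.20 − 2·0.12 − 2·0.16 + 3·0.08 = 0.54

0.54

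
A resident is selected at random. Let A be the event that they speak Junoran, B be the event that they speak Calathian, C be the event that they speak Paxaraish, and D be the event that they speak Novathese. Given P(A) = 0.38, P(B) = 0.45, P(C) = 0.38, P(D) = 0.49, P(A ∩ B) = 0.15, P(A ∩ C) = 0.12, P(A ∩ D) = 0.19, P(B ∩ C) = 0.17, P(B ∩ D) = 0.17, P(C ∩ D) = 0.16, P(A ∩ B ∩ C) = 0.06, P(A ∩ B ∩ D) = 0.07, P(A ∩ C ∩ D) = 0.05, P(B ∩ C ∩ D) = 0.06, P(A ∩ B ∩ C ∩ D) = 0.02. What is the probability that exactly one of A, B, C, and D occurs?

P(exactly one) = 0.38 + 0.45 + 0.38 + 0.49 − 2·0.15 − 2·0.12 − 2·0.19 − 2·0.17 − 2·0.17 − 2·0.16 + 3·0.06 + 3·0.07 + 3·0.05 + 3·0.06 − 4·0.02 = 0.42

0.42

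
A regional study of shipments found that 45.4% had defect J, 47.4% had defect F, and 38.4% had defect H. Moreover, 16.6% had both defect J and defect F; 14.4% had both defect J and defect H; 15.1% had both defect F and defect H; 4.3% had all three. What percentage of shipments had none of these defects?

10.6%

P(at least one) = 45.4 + 47.4 + 38.4 − 16.6 − 14.4 − 15.1 + 4.3 = 89.4%
P(none) = 100% − 89.4% = 10.6%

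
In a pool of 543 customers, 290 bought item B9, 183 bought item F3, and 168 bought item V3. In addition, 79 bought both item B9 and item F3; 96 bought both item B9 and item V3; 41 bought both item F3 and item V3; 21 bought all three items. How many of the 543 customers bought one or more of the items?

446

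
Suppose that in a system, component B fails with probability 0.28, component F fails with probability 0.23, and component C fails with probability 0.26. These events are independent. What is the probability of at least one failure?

P(none) = (1 − 0.28) × (1 − 0.23) × (1 − 0.26) = 0.72 × 0.77 × 0.74 = 0.410256
P(at least one) = 1 − 0.410256 = 0.589744

0.589744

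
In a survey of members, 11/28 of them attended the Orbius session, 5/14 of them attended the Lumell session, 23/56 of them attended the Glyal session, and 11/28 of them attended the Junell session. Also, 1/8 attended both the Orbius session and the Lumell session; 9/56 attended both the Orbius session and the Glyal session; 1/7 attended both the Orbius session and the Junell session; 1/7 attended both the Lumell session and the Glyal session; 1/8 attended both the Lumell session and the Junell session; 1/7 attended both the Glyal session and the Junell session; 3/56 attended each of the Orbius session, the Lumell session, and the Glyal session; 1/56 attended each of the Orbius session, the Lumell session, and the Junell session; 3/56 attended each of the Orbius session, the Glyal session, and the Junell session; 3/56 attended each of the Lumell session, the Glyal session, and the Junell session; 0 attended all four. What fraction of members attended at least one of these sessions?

By inclusion-exclusion,
P(union) = 11/28 + 5/14 + 23/56 + 11/28 − 1/8 − 9/56 − 1/7 − 1/7 − 1/8 − 1/7 + 3/56 + 1/56 + 3/56 + 3/56 − 0 = 25/28

25/28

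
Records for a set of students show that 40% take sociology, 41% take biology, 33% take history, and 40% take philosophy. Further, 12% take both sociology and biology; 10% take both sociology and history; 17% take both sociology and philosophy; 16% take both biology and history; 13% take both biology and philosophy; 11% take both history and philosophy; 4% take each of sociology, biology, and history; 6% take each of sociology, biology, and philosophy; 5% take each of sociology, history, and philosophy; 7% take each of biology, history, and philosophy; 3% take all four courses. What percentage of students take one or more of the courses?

94%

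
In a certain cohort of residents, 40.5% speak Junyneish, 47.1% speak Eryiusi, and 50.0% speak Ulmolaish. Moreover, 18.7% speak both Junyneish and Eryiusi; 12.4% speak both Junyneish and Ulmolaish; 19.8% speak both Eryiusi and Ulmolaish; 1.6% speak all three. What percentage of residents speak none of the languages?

11.7%

P(≥1) = 40.5 + 47.1 + 50.0 − 18.7 − 12.4 − 19.8 + 1.6 = 88.3%
P(none) = 100% − 88.3% = 11.7%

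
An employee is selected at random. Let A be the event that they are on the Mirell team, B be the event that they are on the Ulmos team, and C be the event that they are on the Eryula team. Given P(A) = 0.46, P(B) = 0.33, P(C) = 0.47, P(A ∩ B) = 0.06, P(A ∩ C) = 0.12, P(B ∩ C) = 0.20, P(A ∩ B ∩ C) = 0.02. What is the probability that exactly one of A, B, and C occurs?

0.56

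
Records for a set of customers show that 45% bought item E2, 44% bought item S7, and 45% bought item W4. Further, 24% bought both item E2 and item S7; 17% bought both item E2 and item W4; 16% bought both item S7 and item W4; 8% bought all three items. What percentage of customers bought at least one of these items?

P(union) = 45 + 44 + 45 − 24 − 17 − 16 + 8 = 85%

85%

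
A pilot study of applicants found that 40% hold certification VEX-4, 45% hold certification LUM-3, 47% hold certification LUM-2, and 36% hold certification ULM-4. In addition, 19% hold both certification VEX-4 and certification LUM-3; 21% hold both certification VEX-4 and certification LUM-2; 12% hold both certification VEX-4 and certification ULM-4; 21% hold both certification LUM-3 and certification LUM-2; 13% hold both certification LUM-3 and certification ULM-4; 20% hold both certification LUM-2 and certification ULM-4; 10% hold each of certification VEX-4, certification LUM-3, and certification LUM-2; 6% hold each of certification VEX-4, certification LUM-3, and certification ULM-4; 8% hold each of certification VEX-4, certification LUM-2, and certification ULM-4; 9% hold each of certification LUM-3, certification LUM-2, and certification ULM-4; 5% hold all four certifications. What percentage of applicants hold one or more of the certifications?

Apply inclusion-exclusion:
P(at least one) = 40 + 45 + 47 + 36 − 19 − 21 − 12 − 21 − 13 − 20 + 10 + 6 + 8 + 9 − 5 = 90%

90%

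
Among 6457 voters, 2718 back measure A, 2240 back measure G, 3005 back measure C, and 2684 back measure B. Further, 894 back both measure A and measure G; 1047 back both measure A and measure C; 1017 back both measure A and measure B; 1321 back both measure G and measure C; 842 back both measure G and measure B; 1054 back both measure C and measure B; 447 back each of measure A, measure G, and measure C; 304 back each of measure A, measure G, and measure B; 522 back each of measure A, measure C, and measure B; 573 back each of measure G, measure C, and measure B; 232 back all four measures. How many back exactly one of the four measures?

Using the inclusion–exclusion count for exactly one event:
|exactly one| = 2718 + 2240 + 3005 + 2684 − 2·894 − 2·1047 − 2·1017 − 2·1321 − 2·842 − 2·1054 + 3·447 + 3·304 + 3·522 + 3·573 − 4·232 = 2907

2907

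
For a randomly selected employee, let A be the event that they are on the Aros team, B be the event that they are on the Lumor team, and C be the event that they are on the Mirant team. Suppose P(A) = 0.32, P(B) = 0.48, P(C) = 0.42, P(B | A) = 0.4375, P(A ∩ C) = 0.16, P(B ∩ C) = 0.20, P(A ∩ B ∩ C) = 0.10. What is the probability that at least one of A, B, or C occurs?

0.82

P(A ∩ B) = P(A)·P(B|A) = 0.32 × 0.4375 = 0.14
By inclusion–exclusion:
P(A ∪ B ∪ C) = 0.32 + 0.48 + 0.42 − 0.14 − 0.16 − 0.20 + 0.10 = 0.82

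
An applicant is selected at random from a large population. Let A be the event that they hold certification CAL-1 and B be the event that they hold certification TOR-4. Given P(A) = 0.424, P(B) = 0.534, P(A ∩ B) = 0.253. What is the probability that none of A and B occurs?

0.295

P(A ∪ B) = 0.424 + 0.534 − 0.253 = 0.705
P(none) = 1 − 0.705 = 0.295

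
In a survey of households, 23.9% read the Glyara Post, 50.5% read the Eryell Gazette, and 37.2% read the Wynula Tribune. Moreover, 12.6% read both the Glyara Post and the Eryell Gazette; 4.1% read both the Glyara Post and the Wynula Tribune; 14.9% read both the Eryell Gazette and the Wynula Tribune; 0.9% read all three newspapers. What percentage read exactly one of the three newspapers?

P(exactly one) = 23.9 + 50.5 + 37.2 − 2·12.6 − 2·4.1 − 2·14.9 + 3·0.9 = 51.1%

51.1%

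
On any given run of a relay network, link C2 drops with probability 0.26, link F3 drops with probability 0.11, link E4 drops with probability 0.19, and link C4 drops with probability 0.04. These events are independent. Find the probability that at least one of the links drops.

0.48787264

P(none) = (1 − 0.26) × (1 − 0.11) × (1 − 0.19) × (1 − 0.04) = 0.74 × 0.89 × 0.81 × 0.96 = 0.51212736
P(at least one) = 1 − 0.51212736 = 0.48787264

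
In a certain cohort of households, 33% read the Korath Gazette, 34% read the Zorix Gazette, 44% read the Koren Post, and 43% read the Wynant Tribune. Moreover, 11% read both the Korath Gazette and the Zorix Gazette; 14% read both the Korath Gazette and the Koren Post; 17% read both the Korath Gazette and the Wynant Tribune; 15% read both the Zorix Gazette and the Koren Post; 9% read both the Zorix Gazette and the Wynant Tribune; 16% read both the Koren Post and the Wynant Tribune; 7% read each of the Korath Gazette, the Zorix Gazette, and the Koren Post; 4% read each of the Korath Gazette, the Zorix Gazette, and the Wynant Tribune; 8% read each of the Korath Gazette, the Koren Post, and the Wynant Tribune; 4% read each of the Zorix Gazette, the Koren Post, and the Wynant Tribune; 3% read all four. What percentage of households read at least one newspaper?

92%

By inclusion-exclusion,
P(at least one) = 33 + 34 + 44 + 43 − 11 − 14 − 17 − 15 − 9 − 16 + 7 + 4 + 8 + 4 − 3 = 92%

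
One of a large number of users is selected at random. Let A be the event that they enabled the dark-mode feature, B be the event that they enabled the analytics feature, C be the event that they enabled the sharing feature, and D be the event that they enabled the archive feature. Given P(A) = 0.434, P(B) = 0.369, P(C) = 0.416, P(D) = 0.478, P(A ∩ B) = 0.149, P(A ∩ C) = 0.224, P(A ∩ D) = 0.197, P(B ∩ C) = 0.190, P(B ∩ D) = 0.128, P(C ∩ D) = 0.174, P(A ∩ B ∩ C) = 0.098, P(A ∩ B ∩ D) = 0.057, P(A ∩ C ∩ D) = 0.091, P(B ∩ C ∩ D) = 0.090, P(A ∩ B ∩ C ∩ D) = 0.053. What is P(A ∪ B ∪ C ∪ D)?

0.918

Using inclusion–exclusion:
P(A ∪ B ∪ C ∪ D) = 0.434 + 0.369 + 0.416 + 0.478 − 0.149 − 0.224 − 0.197 − 0.190 − 0.128 − 0.174 + 0.098 + 0.057 + 0.091 + 0.090 − 0.053 = 0.918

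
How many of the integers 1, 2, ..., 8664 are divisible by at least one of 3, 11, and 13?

3817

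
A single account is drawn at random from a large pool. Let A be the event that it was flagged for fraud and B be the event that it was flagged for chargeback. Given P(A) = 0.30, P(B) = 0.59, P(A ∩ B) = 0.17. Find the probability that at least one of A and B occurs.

0.72

By inclusion-exclusion,
P(A ∪ B) = 0.30 + 0.59 − 0.17 = 0.72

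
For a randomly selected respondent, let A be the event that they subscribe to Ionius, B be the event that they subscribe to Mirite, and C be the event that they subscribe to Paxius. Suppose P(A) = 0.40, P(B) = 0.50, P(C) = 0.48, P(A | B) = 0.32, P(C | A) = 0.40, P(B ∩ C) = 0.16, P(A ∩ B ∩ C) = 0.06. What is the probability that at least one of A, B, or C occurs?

0.96

P(A ∩ B) = P(B)·P(A|B) = 0.50 × 0.32 = 0.16
P(A ∩ C) = P(A)·P(C|A) = 0.40 × 0.40 = 0.16
Using inclusion–exclusion:
P(A ∪ B ∪ C) = 0.40 + 0.50 + 0.48 − 0.16 − 0.16 − 0.16 + 0.06 = 0.96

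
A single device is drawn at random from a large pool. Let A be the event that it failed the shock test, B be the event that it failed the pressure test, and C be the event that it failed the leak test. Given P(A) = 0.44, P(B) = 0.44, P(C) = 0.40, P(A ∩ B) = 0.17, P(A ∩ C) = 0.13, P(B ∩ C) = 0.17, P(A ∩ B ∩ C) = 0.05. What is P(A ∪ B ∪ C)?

0.86

P(A ∪ B ∪ C) = 0.44 + 0.44 + 0.40 − 0.17 − 0.13 − 0.17 + 0.05 = 0.86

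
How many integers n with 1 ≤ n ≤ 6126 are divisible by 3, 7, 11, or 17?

floor(6126/3) + floor(6126/7) + floor(6126/11) + floor(6126/17) − floor(6126/21) − floor(6126/33) − floor(6126/51) − floor(6126/77) − floor(6126/119) − floor(6126/187) + floor(6126/231) + floor(6126/357) + floor(6126/561) + floor(6126/1309) − floor(6126/3927) = 2042 + 875 + 556 + 360 − 291 − 185 − 120 − 79 − 51 − 32 + 26 + 17 + 10 + 4 − 1 = 3131

3131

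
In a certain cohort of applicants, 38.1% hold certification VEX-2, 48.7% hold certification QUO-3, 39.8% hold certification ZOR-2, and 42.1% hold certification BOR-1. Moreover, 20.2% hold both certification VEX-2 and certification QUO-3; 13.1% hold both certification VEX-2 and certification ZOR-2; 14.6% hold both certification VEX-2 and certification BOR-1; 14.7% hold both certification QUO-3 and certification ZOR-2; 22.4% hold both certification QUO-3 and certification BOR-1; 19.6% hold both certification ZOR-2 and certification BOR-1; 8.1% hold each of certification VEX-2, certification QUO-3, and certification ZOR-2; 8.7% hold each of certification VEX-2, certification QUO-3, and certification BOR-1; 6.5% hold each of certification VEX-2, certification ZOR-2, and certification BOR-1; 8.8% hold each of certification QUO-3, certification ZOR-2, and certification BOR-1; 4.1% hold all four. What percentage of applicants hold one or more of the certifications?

P(at least one) = 38.1 + 48.7 + 39.8 + 42.1 − 20.2 − 13.1 − 14.6 − 14.7 − 22.4 − 19.6 + 8.1 + 8.7 + 6.5 + 8.8 − 4.1 = 92.1%

92.1%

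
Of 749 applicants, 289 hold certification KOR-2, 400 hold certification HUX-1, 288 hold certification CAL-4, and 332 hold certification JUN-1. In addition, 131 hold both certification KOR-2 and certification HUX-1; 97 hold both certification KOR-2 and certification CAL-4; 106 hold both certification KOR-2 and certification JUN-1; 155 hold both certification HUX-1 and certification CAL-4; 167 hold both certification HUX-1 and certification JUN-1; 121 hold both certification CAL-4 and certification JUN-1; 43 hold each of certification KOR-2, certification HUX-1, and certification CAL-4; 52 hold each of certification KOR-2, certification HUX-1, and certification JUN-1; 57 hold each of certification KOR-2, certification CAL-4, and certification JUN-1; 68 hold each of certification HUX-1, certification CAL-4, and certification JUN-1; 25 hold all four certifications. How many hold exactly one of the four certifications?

315

By inclusion–exclusion (exactly-one form):
|exactly one| = 289 + 400 + 288 + 332 − 2·131 − 2·97 − 2·106 − 2·155 − 2·167 − 2·121 + 3·43 + 3·52 + 3·57 + 3·68 − 4·25 = 315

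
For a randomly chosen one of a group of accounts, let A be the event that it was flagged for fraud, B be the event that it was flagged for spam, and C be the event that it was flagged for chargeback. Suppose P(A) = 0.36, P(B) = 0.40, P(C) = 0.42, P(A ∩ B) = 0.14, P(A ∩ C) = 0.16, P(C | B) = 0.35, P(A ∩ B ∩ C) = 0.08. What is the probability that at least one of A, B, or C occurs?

0.82

P(B ∩ C) = P(B)·P(C|B) = 0.40 × 0.35 = 0.14
P(A ∪ B ∪ C) = 0.36 + 0.40 + 0.42 − 0.14 − 0.16 − 0.14 + 0.08 = 0.82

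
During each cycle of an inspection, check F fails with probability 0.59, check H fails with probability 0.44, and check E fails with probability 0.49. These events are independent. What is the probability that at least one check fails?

0.882904

P(none) = (1 − 0.59) × (1 − 0.44) × (1 − 0.49) = 0.41 × 0.56 × 0.51 = 0.117096
P(at least one) = 1 − 0.117096 = 0.882904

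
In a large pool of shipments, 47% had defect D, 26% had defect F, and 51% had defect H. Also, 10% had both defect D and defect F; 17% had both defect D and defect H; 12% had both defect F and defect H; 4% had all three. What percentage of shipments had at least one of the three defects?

89%

P(at least one) = 47 + 26 + 51 − 10 − 17 − 12 + 4 = 89%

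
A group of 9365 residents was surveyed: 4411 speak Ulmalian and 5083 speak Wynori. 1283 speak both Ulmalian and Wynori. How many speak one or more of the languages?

8211

N(≥1) = 4411 + 5083 − 1283 = 8211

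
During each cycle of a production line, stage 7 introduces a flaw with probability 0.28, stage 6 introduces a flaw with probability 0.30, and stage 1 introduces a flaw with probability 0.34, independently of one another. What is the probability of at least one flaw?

P(none) = (1 − 0.28) × (1 − 0.30) × (1 − 0.34) = 0.72 × 0.70 × 0.66 = 0.33264
P(at least one) = 1 − 0.33264 = 0.66736

0.66736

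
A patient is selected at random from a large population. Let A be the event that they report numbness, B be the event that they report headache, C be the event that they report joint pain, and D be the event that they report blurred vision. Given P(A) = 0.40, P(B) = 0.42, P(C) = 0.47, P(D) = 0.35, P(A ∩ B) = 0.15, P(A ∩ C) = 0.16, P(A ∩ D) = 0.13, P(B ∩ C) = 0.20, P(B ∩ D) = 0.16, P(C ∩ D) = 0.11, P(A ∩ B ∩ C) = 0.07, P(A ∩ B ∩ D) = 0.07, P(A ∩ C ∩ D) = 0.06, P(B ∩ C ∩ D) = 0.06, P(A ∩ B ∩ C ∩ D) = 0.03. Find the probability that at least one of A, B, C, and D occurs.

P(A ∪ B ∪ C ∪ D) = 0.40 + 0.42 + 0.47 + 0.35 − 0.15 − 0.16 − 0.13 − 0.20 − 0.16 − 0.11 + 0.07 + 0.07 + 0.06 + 0.06 − 0.03 = 0.96

0.96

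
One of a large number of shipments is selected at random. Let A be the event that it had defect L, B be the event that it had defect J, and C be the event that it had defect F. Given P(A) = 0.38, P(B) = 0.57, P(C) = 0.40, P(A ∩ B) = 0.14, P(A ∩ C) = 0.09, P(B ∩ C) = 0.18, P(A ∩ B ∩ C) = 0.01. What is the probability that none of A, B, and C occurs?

By inclusion–exclusion:
P(A ∪ B ∪ C) = 0.38 + 0.57 + 0.40 − 0.14 − 0.09 − 0.18 + 0.01 = 0.95
P(none) = 1 − 0.95 = 0.05

0.05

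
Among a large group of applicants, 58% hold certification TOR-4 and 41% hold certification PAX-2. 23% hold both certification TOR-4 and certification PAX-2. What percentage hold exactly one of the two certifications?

By inclusion–exclusion (exactly-one form):
P(exactly one) = 58 + 41 − 2·23 = 53%

53%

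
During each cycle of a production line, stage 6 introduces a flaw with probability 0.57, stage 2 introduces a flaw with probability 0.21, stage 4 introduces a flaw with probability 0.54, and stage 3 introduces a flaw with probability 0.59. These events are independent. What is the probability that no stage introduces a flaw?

P(none) = (1 − 0.57) × (1 − 0.21) × (1 − 0.54) × (1 − 0.59) = 0.43 × 0.79 × 0.46 × 0.41 = 0.06406742

0.06406742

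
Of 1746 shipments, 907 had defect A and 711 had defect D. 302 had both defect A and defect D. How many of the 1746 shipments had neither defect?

Inclusion–exclusion gives
|union| = 907 + 711 − 302 = 1316
None: 1746 − 1316 = 430

430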